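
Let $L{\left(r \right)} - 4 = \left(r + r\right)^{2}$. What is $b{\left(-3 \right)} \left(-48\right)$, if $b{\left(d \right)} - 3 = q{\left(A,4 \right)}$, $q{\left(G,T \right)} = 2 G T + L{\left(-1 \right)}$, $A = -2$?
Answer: $240$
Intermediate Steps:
$L{\left(r \right)} = 4 + 4 r^{2}$ ($L{\left(r \right)} = 4 + \left(r + r\right)^{2} = 4 + \left(2 r\right)^{2} = 4 + 4 r^{2}$)
$q{\left(G,T \right)} = 8 + 2 G T$ ($q{\left(G,T \right)} = 2 G T + \left(4 + 4 \left(-1\right)^{2}\right) = 2 G T + \left(4 + 4 \cdot 1\right) = 2 G T + \left(4 + 4\right) = 2 G T + 8 = 8 + 2 G T$)
$b{\left(d \right)} = -5$ ($b{\left(d \right)} = 3 + \left(8 + 2 \left(-2\right) 4\right) = 3 + \left(8 - 16\right) = 3 - 8 = -5$)
$b{\left(-3 \right)} \left(-48\right) = \left(-5\right) \left(-48\right) = 240$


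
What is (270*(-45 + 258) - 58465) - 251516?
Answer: -252471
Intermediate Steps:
(270*(-45 + 258) - 58465) - 251516 = (270*213 - 58465) - 251516 = (57510 - 58465) - 251516 = -955 - 251516 = -252471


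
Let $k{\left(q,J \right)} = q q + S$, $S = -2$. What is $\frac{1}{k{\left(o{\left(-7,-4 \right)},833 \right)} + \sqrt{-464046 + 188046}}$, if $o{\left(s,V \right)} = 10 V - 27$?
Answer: $\frac{4487}{20409169} - \frac{20 i \sqrt{690}}{20409169} \approx 0.00021985 - 2.5741 \cdot 10^{-5} i$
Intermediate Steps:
$o{\left(s,V \right)} = -27 + 10 V$
$k{\left(q,J \right)} = -2 + q^{2}$ ($k{\left(q,J \right)} = q q - 2 = q^{2} - 2 = -2 + q^{2}$)
$\frac{1}{k{\left(o{\left(-7,-4 \right)},833 \right)} + \sqrt{-464046 + 188046}} = \frac{1}{\left(-2 + \left(-27 + 10 \left(-4\right)\right)^{2}\right) + \sqrt{-464046 + 188046}} = \frac{1}{\left(-2 + \left(-27 - 40\right)^{2}\right) + \sqrt{-276000}} = \frac{1}{\left(-2 + \left(-67\right)^{2}\right) + 20 i \sqrt{690}} = \frac{1}{\left(-2 + 4489\right) + 20 i \sqrt{690}} = \frac{1}{4487 + 20 i \sqrt{690}}$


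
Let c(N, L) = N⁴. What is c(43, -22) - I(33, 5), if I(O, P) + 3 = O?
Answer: 3418771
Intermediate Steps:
I(O, P) = -3 + O
c(43, -22) - I(33, 5) = 43⁴ - (-3 + 33) = 3418801 - 1*30 = 3418801 - 30 = 3418771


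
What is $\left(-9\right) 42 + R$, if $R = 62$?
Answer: $-316$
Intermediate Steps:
$\left(-9\right) 42 + R = \left(-9\right) 42 + 62 = -378 + 62 = -316$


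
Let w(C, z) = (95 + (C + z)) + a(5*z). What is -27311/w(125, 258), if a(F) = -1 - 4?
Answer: -27311/473 ≈ -57.740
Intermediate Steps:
a(F) = -5
w(C, z) = 90 + C + z (w(C, z) = (95 + (C + z)) - 5 = (95 + C + z) - 5 = 90 + C + z)
-27311/w(125, 258) = -27311/(90 + 125 + 258) = -27311/473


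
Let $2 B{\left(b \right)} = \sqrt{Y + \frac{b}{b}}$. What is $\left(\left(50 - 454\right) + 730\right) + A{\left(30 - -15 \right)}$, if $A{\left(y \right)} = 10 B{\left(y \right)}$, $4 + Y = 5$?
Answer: $326 + 5 \sqrt{2} \approx 333.07$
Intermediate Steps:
$Y = 1$ ($Y = -4 + 5 = 1$)
$B{\left(b \right)} = \frac{\sqrt{2}}{2}$ ($B{\left(b \right)} = \frac{\sqrt{1 + \frac{b}{b}}}{2} = \frac{\sqrt{1 + 1}}{2} = \frac{\sqrt{2}}{2}$)
$A{\left(y \right)} = 5 \sqrt{2}$ ($A{\left(y \right)} = 10 \frac{\sqrt{2}}{2} = 5 \sqrt{2}$)
$\left(\left(50 - 454\right) + 730\right) + A{\left(30 - -15 \right)} = \left(\left(50 - 454\right) + 730\right) + 5 \sqrt{2} = \left(-404 + 730\right) + 5 \sqrt{2} = 326 + 5 \sqrt{2}$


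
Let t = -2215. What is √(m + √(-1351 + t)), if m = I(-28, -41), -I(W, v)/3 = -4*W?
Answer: √(-336 + I*√3566) ≈ 1.6225 + 18.402*I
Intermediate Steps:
I(W, v) = 12*W (I(W, v) = -(-12)*W = 12*W)
m = -336 (m = 12*(-28) = -336)
√(m + √(-1351 + t)) = √(-336 + √(-1351 - 2215)) = √(-336 + √(-3566)) = √(-336 + I*√3566)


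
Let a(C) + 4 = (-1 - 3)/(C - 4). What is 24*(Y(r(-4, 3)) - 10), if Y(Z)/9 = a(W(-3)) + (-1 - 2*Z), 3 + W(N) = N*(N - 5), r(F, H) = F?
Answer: 6072/17 ≈ 357.18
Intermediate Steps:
W(N) = -3 + N*(-5 + N) (W(N) = -3 + N*(N - 5) = -3 + N*(-5 + N))
a(C) = -4 - 4/(-4 + C) (a(C) = -4 + (-1 - 3)/(C - 4) = -4 - 4/(-4 + C))
Y(Z) = -801/17 - 18*Z (Y(Z) = 9*(4*(3 - (-3 + (-3)² - 5*(-3)))/(-4 + (-3 + (-3)² - 5*(-3))) + (-1 - 2*Z)) = 9*(4*(3 - (-3 + 9 + 15))/(-4 + (-3 + 9 + 15)) + (-1 - 2*Z)) = 9*(4*(3 - 1*21)/(-4 + 21) + (-1 - 2*Z)) = 9*(4*(3 - 21)/17 + (-1 - 2*Z)) = 9*(4*(1/17)*(-18) + (-1 - 2*Z)) = 9*(-72/17 + (-1 - 2*Z)) = 9*(-89/17 - 2*Z) = -801/17 - 18*Z)
24*(Y(r(-4, 3)) - 10) = 24*((-801/17 - 18*(-4)) - 10) = 24*((-801/17 + 72) - 10) = 24*(423/17 - 10) = 24*(253/17) = 6072/17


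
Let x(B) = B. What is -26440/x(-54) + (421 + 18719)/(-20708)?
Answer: 68310745/139779 ≈ 488.71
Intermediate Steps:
-26440/x(-54) + (421 + 18719)/(-20708) = -26440/(-54) + (421 + 18719)/(-20708) = -26440*(-1/54) + 19140*(-1/20708) = 13220/27 - 4785/5177 = 68310745/139779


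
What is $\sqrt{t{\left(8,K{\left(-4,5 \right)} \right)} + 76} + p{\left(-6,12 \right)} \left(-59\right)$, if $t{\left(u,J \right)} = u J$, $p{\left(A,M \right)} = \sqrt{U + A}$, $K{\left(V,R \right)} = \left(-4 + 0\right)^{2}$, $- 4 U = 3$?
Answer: $2 \sqrt{51} - \frac{177 i \sqrt{3}}{2} \approx 14.283 - 153.29 i$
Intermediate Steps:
$U = - \frac{3}{4}$ ($U = \left(- \frac{1}{4}\right) 3 = - \frac{3}{4} \approx -0.75$)
$K{\left(V,R \right)} = 16$ ($K{\left(V,R \right)} = \left(-4\right)^{2} = 16$)
$p{\left(A,M \right)} = \sqrt{- \frac{3}{4} + A}$
$t{\left(u,J \right)} = J u$
$\sqrt{t{\left(8,K{\left(-4,5 \right)} \right)} + 76} + p{\left(-6,12 \right)} \left(-59\right) = \sqrt{16 \cdot 8 + 76} + \frac{\sqrt{-3 + 4 \left(-6\right)}}{2} \left(-59\right) = \sqrt{128 + 76} + \frac{\sqrt{-3 - 24}}{2} \left(-59\right) = \sqrt{204} + \frac{\sqrt{-27}}{2} \left(-59\right) = 2 \sqrt{51} + \frac{3 i \sqrt{3}}{2} \left(-59\right) = 2 \sqrt{51} - \frac{177 i \sqrt{3}}{2}$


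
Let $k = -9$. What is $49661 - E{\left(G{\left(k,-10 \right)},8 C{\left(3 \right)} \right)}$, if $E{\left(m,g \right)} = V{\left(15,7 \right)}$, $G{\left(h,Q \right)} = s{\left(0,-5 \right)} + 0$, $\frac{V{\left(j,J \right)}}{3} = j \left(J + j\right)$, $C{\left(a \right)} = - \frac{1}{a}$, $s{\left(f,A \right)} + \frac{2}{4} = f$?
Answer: $48671$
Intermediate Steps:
$s{\left(f,A \right)} = - \frac{1}{2} + f$
$V{\left(j,J \right)} = 3 j \left(J + j\right)$
$G{\left(h,Q \right)} = - \frac{1}{2}$ ($G{\left(h,Q \right)} = \left(- \frac{1}{2} + 0\right) + 0 = - \frac{1}{2} + 0 = - \frac{1}{2}$)
$E{\left(m,g \right)} = 990$ ($E{\left(m,g \right)} = 3 \cdot 15 \left(7 + 15\right) = 3 \cdot 15 \cdot 22 = 990$)
$49661 - E{\left(G{\left(k,-10 \right)},8 C{\left(3 \right)} \right)} = 49661 - 990 = 48671$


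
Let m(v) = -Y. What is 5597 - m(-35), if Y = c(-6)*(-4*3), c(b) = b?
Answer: 5669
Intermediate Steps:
Y = 72 (Y = -(-24)*3 = -6*(-12) = 72)
m(v) = -72 (m(v) = -1*72 = -72)
5597 - m(-35) = 5597 - 1*(-72) = 5597 + 72 = 5669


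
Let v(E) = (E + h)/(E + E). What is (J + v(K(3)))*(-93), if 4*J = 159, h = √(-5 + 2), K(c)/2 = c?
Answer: -14973/4 - 31*I*√3/4 ≈ -3743.3 - 13.423*I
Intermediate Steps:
K(c) = 2*c
h = I*√3 (h = √(-3) = I*√3 ≈ 1.732*I)
J = 159/4 (J = (¼)*159 = 159/4 ≈ 39.750)
v(E) = (E + I*√3)/(2*E) (v(E) = (E + I*√3)/(E + E) = (E + I*√3)/((2*E)) = (E + I*√3)*(1/(2*E)) = (E + I*√3)/(2*E))
(J + v(K(3)))*(-93) = (159/4 + (2*3 + I*√3)/(2*((2*3))))*(-93) = (159/4 + (½)*(6 + I*√3)/6)*(-93) = (159/4 + (½)*(⅙)*(6 + I*√3))*(-93) = (159/4 + (½ + I*√3/12))*(-93) = (161/4 + I*√3/12)*(-93) = -14973/4 - 31*I*√3/4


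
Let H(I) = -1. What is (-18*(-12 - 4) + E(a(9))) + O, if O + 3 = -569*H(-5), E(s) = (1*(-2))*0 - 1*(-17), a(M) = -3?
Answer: 871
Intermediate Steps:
E(s) = 17 (E(s) = -2*0 + 17 = 0 + 17 = 17)
O = 566 (O = -3 - 569*(-1) = -3 + 569 = 566)
(-18*(-12 - 4) + E(a(9))) + O = (-18*(-12 - 4) + 17) + 566 = (-18*(-16) + 17) + 566 = (288 + 17) + 566 = 305 + 566 = 871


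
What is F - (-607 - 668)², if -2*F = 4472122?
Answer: -3861686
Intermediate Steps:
F = -2236061 (F = -½*4472122 = -2236061)
F - (-607 - 668)² = -2236061 - (-607 - 668)² = -2236061 - 1*(-1275)² = -2236061 - 1*1625625 = -2236061 - 1625625 = -3861686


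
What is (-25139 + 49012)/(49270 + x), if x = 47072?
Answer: 23873/96342 ≈ 0.24779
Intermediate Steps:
(-25139 + 49012)/(49270 + x) = (-25139 + 49012)/(49270 + 47072) = 23873/96342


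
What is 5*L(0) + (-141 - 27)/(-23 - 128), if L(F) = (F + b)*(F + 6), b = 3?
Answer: 13758/151 ≈ 91.113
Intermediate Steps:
L(F) = (3 + F)*(6 + F) (L(F) = (F + 3)*(F + 6) = (3 + F)*(6 + F))
5*L(0) + (-141 - 27)/(-23 - 128) = 5*(18 + 0² + 9*0) + (-141 - 27)/(-23 - 128) = 5*(18 + 0 + 0) - 168/(-151) = 5*18 - 168*(-1/151) = 90 + 168/151 = 13758/151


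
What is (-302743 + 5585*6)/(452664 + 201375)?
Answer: -269233/654039 ≈ -0.41165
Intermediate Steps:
(-302743 + 5585*6)/(452664 + 201375) = (-302743 + 33510)/654039 = -269233*1/654039 = -269233/654039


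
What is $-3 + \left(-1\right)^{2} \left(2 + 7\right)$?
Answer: $6$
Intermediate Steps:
$-3 + \left(-1\right)^{2} \left(2 + 7\right) = -3 + 1 \cdot 9 = -3 + 9 = 6$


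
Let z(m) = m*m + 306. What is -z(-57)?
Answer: -3555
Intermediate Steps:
z(m) = 306 + m² (z(m) = m² + 306 = 306 + m²)
-z(-57) = -(306 + (-57)²) = -(306 + 3249) = -1*3555 = -3555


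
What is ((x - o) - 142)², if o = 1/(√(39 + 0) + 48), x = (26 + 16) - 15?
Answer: (260523 - √39)²/5130225 ≈ 13229.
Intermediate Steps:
x = 27 (x = 42 - 15 = 27)
o = 1/(48 + √39) (o = 1/(√39 + 48) = 1/(48 + √39) ≈ 0.018435)
((x - o) - 142)² = ((27 - (16/755 - √39/2265)) - 142)² = ((27 + (-16/755 + √39/2265)) - 142)² = ((20369/755 + √39/2265) - 142)² = (-86841/755 + √39/2265)²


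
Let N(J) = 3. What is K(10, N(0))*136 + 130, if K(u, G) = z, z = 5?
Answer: 810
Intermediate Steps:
K(u, G) = 5
K(10, N(0))*136 + 130 = 5*136 + 130 = 680 + 130 = 810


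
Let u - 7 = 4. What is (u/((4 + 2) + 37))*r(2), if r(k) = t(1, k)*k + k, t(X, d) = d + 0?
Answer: 66/43 ≈ 1.5349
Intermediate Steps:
u = 11 (u = 7 + 4 = 11)
t(X, d) = d
r(k) = k + k² (r(k) = k*k + k = k² + k = k + k²)
(u/((4 + 2) + 37))*r(2) = (11/((4 + 2) + 37))*(2*(1 + 2)) = (11/(6 + 37))*(2*3) = (11/43)*6 = 66/43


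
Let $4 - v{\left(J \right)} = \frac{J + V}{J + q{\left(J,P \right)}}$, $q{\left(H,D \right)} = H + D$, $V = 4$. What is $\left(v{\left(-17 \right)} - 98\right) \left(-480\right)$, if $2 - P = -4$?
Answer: $\frac{317400}{7} \approx 45343.0$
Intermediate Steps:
$P = 6$ ($P = 2 - -4 = 2 + 4 = 6$)
$q{\left(H,D \right)} = D + H$
$v{\left(J \right)} = 4 - \frac{4 + J}{6 + 2 J}$ ($v{\left(J \right)} = 4 - \frac{J + 4}{J + \left(6 + J\right)} = 4 - \frac{4 + J}{6 + 2 J}$)
$\left(v{\left(-17 \right)} - 98\right) \left(-480\right) = \left(\frac{20 + 7 \left(-17\right)}{2 \left(3 - 17\right)} - 98\right) \left(-480\right) = \left(\frac{20 - 119}{2 \left(-14\right)} - 98\right) \left(-480\right) = \left(\frac{1}{2} \left(- \frac{1}{14}\right) \left(-99\right) - 98\right) \left(-480\right) = \left(\frac{99}{28} - 98\right) \left(-480\right) = \left(- \frac{2645}{28}\right) \left(-480\right) = \frac{317400}{7}$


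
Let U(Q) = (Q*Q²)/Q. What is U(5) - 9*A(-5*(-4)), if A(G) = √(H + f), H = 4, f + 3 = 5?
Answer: 25 - 9*√6 ≈ 2.9546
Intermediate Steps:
f = 2 (f = -3 + 5 = 2)
U(Q) = Q² (U(Q) = Q³/Q = Q²)
A(G) = √6 (A(G) = √(4 + 2) = √6)
U(5) - 9*A(-5*(-4)) = 5² - 9*√6 = 25 - 9*√6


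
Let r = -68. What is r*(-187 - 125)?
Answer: 21216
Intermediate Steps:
r*(-187 - 125) = -68*(-187 - 125) = -68*(-312) = 21216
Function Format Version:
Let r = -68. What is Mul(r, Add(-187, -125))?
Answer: 21216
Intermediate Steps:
Mul(r, Add(-187, -125)) = Mul(-68, Add(-187, -125)) = Mul(-68, -312) = 21216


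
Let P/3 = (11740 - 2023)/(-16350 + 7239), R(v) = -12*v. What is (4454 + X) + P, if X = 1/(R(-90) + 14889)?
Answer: 215854269526/48497853 ≈ 4450.8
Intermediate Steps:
X = 1/15969 (X = 1/(-12*(-90) + 14889) = 1/(1080 + 14889) = 1/15969 ≈ 6.2621e-5)
P = -9717/3037 (P = 3*((11740 - 2023)/(-16350 + 7239)) = 3*(9717/(-9111)) = 3*(9717*(-1/9111)) = 3*(-3239/3037) = -9717/3037 ≈ -3.1995)
(4454 + X) + P = (4454 + 1/15969) - 9717/3037 = 71125927/15969 - 9717/3037 = 215854269526/48497853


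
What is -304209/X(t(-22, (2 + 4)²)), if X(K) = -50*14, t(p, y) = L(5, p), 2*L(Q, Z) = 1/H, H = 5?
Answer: 304209/700 ≈ 434.58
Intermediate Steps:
L(Q, Z) = ⅒ (L(Q, Z) = (½)/5 = (½)*(⅕) = ⅒)
t(p, y) = ⅒
X(K) = -700
-304209/X(t(-22, (2 + 4)²)) = -304209/(-700) = -304209*(-1/700) = 304209/700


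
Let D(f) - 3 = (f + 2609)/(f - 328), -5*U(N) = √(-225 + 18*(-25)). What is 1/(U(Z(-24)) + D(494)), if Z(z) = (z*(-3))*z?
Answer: 597766/13711213 + 82668*I*√3/13711213 ≈ 0.043597 + 0.010443*I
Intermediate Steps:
Z(z) = -3*z² (Z(z) = (-3*z)*z = -3*z²)
U(N) = -3*I*√3 (U(N) = -√(-225 + 18*(-25))/5 = -√(-225 - 450)/5 = -3*I*√3)
D(f) = 3 + (2609 + f)/(-328 + f) (D(f) = 3 + (f + 2609)/(f - 328) = 3 + (2609 + f)/(-328 + f))
1/(U(Z(-24)) + D(494)) = 1/(-3*I*√3 + (1625 + 4*494)/(-328 + 494)) = 1/(-3*I*√3 + (1625 + 1976)/166) = 1/(-3*I*√3 + (1/166)*3601) = 1/(-3*I*√3 + 3601/166) = 1/(3601/166 - 3*I*√3)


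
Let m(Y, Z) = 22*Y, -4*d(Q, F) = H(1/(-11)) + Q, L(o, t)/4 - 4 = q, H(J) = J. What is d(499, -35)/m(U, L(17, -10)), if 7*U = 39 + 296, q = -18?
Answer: -4802/40535 ≈ -0.11847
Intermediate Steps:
L(o, t) = -56 (L(o, t) = 16 + 4*(-18) = 16 - 72 = -56)
d(Q, F) = 1/44 - Q/4 (d(Q, F) = -(1/(-11) + Q)/4 = -(-1/11 + Q)/4 = 1/44 - Q/4)
U = 335/7 (U = (39 + 296)/7 = (⅐)*335 = 335/7 ≈ 47.857)
d(499, -35)/m(U, L(17, -10)) = (1/44 - ¼*499)/((22*(335/7))) = (1/44 - 499/4)/(7370/7) = -1372/11*7/7370 = -4802/40535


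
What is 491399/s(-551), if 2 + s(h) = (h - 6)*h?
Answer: 491399/306905 ≈ 1.6011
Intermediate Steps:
s(h) = -2 + h*(-6 + h) (s(h) = -2 + (h - 6)*h = -2 + (-6 + h)*h = -2 + h*(-6 + h))
491399/s(-551) = 491399/(-2 + (-551)² - 6*(-551)) = 491399/(-2 + 303601 + 3306) = 491399/306905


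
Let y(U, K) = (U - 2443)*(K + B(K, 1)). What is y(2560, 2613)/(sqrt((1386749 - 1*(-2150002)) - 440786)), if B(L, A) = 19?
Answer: 307944*sqrt(3095965)/3095965 ≈ 175.01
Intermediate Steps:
y(U, K) = (-2443 + U)*(19 + K) (y(U, K) = (U - 2443)*(K + 19) = (-2443 + U)*(19 + K))
y(2560, 2613)/(sqrt((1386749 - 1*(-2150002)) - 440786)) = (-46417 - 2443*2613 + 19*2560 + 2613*2560)/(sqrt((1386749 - 1*(-2150002)) - 440786)) = (-46417 - 6383559 + 48640 + 6689280)/(sqrt((1386749 + 2150002) - 440786)) = 307944/(sqrt(3536751 - 440786)) = 307944/(sqrt(3095965)) = 307944*(sqrt(3095965)/3095965) = 307944*sqrt(3095965)/3095965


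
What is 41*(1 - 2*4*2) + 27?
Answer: -588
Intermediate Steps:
41*(1 - 2*4*2) + 27 = 41*(1 - 8*2) + 27 = 41*(1 - 16) + 27 = 41*(-15) + 27 = -615 + 27 = -588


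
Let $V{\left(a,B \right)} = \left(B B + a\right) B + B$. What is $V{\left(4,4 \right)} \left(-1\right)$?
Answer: $-84$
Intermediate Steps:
$V{\left(a,B \right)} = B + B \left(a + B^{2}\right)$ ($V{\left(a,B \right)} = \left(B^{2} + a\right) B + B = \left(a + B^{2}\right) B + B = B \left(a + B^{2}\right) + B = B + B \left(a + B^{2}\right)$)
$V{\left(4,4 \right)} \left(-1\right) = 4 \left(1 + 4 + 4^{2}\right) \left(-1\right) = 4 \left(1 + 4 + 16\right) \left(-1\right) = 4 \cdot 21 \left(-1\right) = 84 \left(-1\right) = -84$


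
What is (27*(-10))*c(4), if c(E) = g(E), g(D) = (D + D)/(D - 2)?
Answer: -1080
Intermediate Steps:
g(D) = 2*D/(-2 + D) (g(D) = (2*D)/(-2 + D) = 2*D/(-2 + D))
c(E) = 2*E/(-2 + E)
(27*(-10))*c(4) = (27*(-10))*(2*4/(-2 + 4)) = -540*4/2 = -270*4 = -1080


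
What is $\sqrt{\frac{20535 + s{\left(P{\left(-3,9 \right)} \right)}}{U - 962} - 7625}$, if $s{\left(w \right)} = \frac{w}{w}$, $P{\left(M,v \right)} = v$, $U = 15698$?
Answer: $\frac{i \sqrt{25866622086}}{1842} \approx 87.313 i$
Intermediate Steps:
$s{\left(w \right)} = 1$
$\sqrt{\frac{20535 + s{\left(P{\left(-3,9 \right)} \right)}}{U - 962} - 7625} = \sqrt{\frac{20535 + 1}{15698 - 962} - 7625} = \sqrt{\frac{20536}{14736} + \left(-15029 + 7404\right)} = \sqrt{20536 \cdot \frac{1}{14736} - 7625} = \sqrt{\frac{2567}{1842} - 7625} = \sqrt{- \frac{14042683}{1842}} = \frac{i \sqrt{25866622086}}{1842}$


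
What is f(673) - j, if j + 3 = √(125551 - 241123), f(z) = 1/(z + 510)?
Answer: 3550/1183 - 2*I*√28893 ≈ 3.0008 - 339.96*I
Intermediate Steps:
f(z) = 1/(510 + z)
j = -3 + 2*I*√28893 (j = -3 + √(125551 - 241123) = -3 + √(-115572) = -3 + 2*I*√28893 ≈ -3.0 + 339.96*I)
f(673) - j = 1/(510 + 673) - (-3 + 2*I*√28893) = 1/1183 + (3 - 2*I*√28893) = 3550/1183 - 2*I*√28893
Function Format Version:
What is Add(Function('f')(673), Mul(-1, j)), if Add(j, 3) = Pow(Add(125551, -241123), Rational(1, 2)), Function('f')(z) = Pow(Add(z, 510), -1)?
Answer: Add(Rational(3550, 1183), Mul(-2, I, Pow(28893, Rational(1, 2)))) ≈ Add(3.0008, Mul(-339.96, I))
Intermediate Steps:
Function('f')(z) = Pow(Add(510, z), -1)
j = Add(-3, Mul(2, I, Pow(28893, Rational(1, 2)))) (j = Add(-3, Pow(Add(125551, -241123), Rational(1, 2))) = Add(-3, Pow(-115572, Rational(1, 2))) = Add(-3, Mul(2, I, Pow(28893, Rational(1, 2)))) ≈ Add(-3.0000, Mul(339.96, I)))
Add(Function('f')(673), Mul(-1, j)) = Add(Pow(Add(510, 673), -1), Mul(-1, Add(-3, Mul(2, I, Pow(28893, Rational(1, 2)))))) = Add(Pow(1183, -1), Add(3, Mul(-2, I, Pow(28893, Rational(1, 2))))) = Add(Rational(1, 1183), Add(3, Mul(-2, I, Pow(28893, Rational(1, 2))))) = Add(Rational(3550, 1183), Mul(-2, I, Pow(28893, Rational(1, 2))))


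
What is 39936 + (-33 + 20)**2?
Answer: 40105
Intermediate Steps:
39936 + (-33 + 20)**2 = 39936 + (-13)**2 = 39936 + 169 = 40105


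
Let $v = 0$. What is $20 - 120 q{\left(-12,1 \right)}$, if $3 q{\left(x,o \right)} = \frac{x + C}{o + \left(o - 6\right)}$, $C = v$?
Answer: $-100$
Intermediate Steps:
$C = 0$
$q{\left(x,o \right)} = \frac{x}{3 \left(-6 + 2 o\right)}$ ($q{\left(x,o \right)} = \frac{\left(x + 0\right) \frac{1}{o + \left(o - 6\right)}}{3} = \frac{x \frac{1}{o + \left(-6 + o\right)}}{3} = \frac{x \frac{1}{-6 + 2 o}}{3} = \frac{x}{3 \left(-6 + 2 o\right)}$)
$20 - 120 q{\left(-12,1 \right)} = 20 - 120 \cdot \frac{1}{6} \left(-12\right) \frac{1}{-3 + 1} = 20 - 120 \cdot \frac{1}{6} \left(-12\right) \frac{1}{-2} = 20 - 120 \cdot \frac{1}{6} \left(-12\right) \left(- \frac{1}{2}\right) = 20 - 120 = -100$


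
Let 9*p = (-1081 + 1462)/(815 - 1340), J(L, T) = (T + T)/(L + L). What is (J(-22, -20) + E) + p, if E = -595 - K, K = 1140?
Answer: -30044522/17325 ≈ -1734.2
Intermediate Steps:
J(L, T) = T/L (J(L, T) = (2*T)/((2*L)) = (2*T)*(1/(2*L)) = T/L)
E = -1735 (E = -595 - 1*1140 = -595 - 1140 = -1735)
p = -127/1575 (p = ((-1081 + 1462)/(815 - 1340))/9 = (381/(-525))/9 = (381*(-1/525))/9 = (⅑)*(-127/175) = -127/1575 ≈ -0.080635)
(J(-22, -20) + E) + p = (-20/(-22) - 1735) - 127/1575 = (-20*(-1/22) - 1735) - 127/1575 = (10/11 - 1735) - 127/1575 = -19075/11 - 127/1575 = -30044522/17325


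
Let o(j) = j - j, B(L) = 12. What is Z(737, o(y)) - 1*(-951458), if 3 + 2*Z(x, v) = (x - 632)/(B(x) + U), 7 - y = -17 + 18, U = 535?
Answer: 520446758/547 ≈ 9.5146e+5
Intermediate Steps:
y = 6 (y = 7 - (-17 + 18) = 7 - 1*1 = 7 - 1 = 6)
o(j) = 0
Z(x, v) = -2273/1094 + x/1094 (Z(x, v) = -3/2 + ((x - 632)/(12 + 535))/2 = -3/2 + ((-632 + x)/547)/2 = -3/2 + ((-632 + x)*(1/547))/2 = -3/2 + (-632/547 + x/547)/2 = -3/2 + (-316/547 + x/1094) = -2273/1094 + x/1094)
Z(737, o(y)) - 1*(-951458) = (-2273/1094 + (1/1094)*737) - 1*(-951458) = (-2273/1094 + 737/1094) + 951458 = -768/547 + 951458 = 520446758/547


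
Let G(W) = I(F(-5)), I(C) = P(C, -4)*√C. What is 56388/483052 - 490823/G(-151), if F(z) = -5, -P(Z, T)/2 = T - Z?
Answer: 14097/120763 - 490823*I*√5/10 ≈ 0.11673 - 1.0975e+5*I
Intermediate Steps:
P(Z, T) = -2*T + 2*Z (P(Z, T) = -2*(T - Z) = -2*T + 2*Z)
I(C) = √C*(8 + 2*C) (I(C) = (-2*(-4) + 2*C)*√C = (8 + 2*C)*√C = √C*(8 + 2*C))
G(W) = -2*I*√5 (G(W) = 2*√(-5)*(4 - 5) = 2*(I*√5)*(-1) = -2*I*√5)
56388/483052 - 490823/G(-151) = 56388/483052 - 490823*I*√5/10 = 56388*(1/483052) - 490823*I*√5/10 = 14097/120763 - 490823*I*√5/10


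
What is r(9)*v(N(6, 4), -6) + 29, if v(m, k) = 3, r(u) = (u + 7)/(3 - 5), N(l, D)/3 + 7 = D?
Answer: 5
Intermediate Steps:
N(l, D) = -21 + 3*D
r(u) = -7/2 - u/2 (r(u) = (7 + u)/(-2) = (7 + u)*(-½) = -7/2 - u/2)
r(9)*v(N(6, 4), -6) + 29 = (-7/2 - ½*9)*3 + 29 = (-7/2 - 9/2)*3 + 29 = -8*3 + 29 = -24 + 29 = 5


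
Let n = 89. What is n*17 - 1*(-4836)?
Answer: 6349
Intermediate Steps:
n*17 - 1*(-4836) = 89*17 - 1*(-4836) = 1513 + 4836 = 6349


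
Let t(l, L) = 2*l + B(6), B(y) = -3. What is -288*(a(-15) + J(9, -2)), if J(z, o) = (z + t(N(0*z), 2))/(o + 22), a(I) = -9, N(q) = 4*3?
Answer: 2160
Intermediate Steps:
N(q) = 12
t(l, L) = -3 + 2*l (t(l, L) = 2*l - 3 = -3 + 2*l)
J(z, o) = (21 + z)/(22 + o) (J(z, o) = (z + (-3 + 2*12))/(o + 22) = (z + (-3 + 24))/(22 + o) = (z + 21)/(22 + o) = (21 + z)/(22 + o))
-288*(a(-15) + J(9, -2)) = -288*(-9 + (21 + 9)/(22 - 2)) = -288*(-9 + 30/20) = -288*(-9 + (1/20)*30) = -288*(-9 + 3/2) = -288*(-15/2) = 2160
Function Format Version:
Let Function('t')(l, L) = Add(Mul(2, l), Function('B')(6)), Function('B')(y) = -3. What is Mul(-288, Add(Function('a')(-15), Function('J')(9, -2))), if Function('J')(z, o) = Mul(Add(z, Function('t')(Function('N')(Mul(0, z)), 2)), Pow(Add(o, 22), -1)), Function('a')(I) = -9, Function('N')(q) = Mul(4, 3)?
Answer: 2160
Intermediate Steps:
Function('N')(q) = 12
Function('t')(l, L) = Add(-3, Mul(2, l)) (Function('t')(l, L) = Add(Mul(2, l), -3) = Add(-3, Mul(2, l)))
Function('J')(z, o) = Mul(Pow(Add(22, o), -1), Add(21, z)) (Function('J')(z, o) = Mul(Add(z, Add(-3, Mul(2, 12))), Pow(Add(o, 22), -1)) = Mul(Add(z, Add(-3, 24)), Pow(Add(22, o), -1)) = Mul(Add(z, 21), Pow(Add(22, o), -1)) = Mul(Add(21, z), Pow(Add(22, o), -1)) = Mul(Pow(Add(22, o), -1), Add(21, z)))
Mul(-288, Add(Function('a')(-15), Function('J')(9, -2))) = Mul(-288, Add(-9, Mul(Pow(Add(22, -2), -1), Add(21, 9)))) = Mul(-288, Add(-9, Mul(Pow(20, -1), 30))) = Mul(-288, Add(-9, Mul(Rational(1, 20), 30))) = Mul(-288, Add(-9, Rational(3, 2))) = Mul(-288, Rational(-15, 2)) = 2160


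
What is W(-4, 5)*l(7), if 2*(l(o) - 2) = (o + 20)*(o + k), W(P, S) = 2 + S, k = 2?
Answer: 1729/2 ≈ 864.50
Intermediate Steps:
l(o) = 2 + (2 + o)*(20 + o)/2 (l(o) = 2 + ((o + 20)*(o + 2))/2 = 2 + ((20 + o)*(2 + o))/2 = 2 + ((2 + o)*(20 + o))/2 = 2 + (2 + o)*(20 + o)/2)
W(-4, 5)*l(7) = (2 + 5)*(22 + (½)*7² + 11*7) = 7*(22 + (½)*49 + 77) = 7*(22 + 49/2 + 77) = 7*(247/2) = 1729/2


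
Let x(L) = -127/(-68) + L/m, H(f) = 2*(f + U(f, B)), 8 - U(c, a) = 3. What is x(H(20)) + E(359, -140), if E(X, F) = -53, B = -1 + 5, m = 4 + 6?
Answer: -3137/68 ≈ -46.132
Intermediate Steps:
m = 10
B = 4
U(c, a) = 5 (U(c, a) = 8 - 1*3 = 8 - 3 = 5)
H(f) = 10 + 2*f (H(f) = 2*(f + 5) = 2*(5 + f) = 10 + 2*f)
x(L) = 127/68 + L/10 (x(L) = -127/(-68) + L/10 = -127*(-1/68) + L*(⅒) = 127/68 + L/10)
x(H(20)) + E(359, -140) = (127/68 + (10 + 2*20)/10) - 53 = (127/68 + (10 + 40)/10) - 53 = (127/68 + (⅒)*50) - 53 = (127/68 + 5) - 53 = 467/68 - 53 = -3137/68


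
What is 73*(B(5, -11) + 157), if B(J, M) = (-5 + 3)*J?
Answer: 10731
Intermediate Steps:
B(J, M) = -2*J
73*(B(5, -11) + 157) = 73*(-2*5 + 157) = 73*(-10 + 157) = 73*147 = 10731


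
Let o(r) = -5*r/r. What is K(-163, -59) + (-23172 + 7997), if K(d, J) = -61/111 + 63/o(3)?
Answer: -8429423/555 ≈ -15188.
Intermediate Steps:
o(r) = -5 (o(r) = -5*1 = -5)
K(d, J) = -7298/555 (K(d, J) = -61/111 + 63/(-5) = -61*1/111 + 63*(-⅕) = -61/111 - 63/5 = -7298/555)
K(-163, -59) + (-23172 + 7997) = -7298/555 + (-23172 + 7997) = -7298/555 - 15175 = -8429423/555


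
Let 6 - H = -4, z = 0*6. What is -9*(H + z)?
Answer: -90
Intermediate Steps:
z = 0
H = 10 (H = 6 - 1*(-4) = 6 + 4 = 10)
-9*(H + z) = -9*(10 + 0) = -9*10 = -90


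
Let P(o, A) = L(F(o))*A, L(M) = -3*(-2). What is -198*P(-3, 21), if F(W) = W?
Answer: -24948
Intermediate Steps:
L(M) = 6
P(o, A) = 6*A
-198*P(-3, 21) = -1188*21 = -198*126 = -24948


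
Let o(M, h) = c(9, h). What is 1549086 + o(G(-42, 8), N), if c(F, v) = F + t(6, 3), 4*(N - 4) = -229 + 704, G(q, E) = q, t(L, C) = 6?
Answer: 1549101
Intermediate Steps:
N = 491/4 (N = 4 + (-229 + 704)/4 = 4 + (1/4)*475 = 4 + 475/4 = 491/4 ≈ 122.75)
c(F, v) = 6 + F (c(F, v) = F + 6 = 6 + F)
o(M, h) = 15 (o(M, h) = 6 + 9 = 15)
1549086 + o(G(-42, 8), N) = 1549086 + 15 = 1549101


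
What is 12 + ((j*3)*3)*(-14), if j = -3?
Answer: 390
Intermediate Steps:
12 + ((j*3)*3)*(-14) = 12 + (-3*3*3)*(-14) = 12 - 9*3*(-14) = 12 - 27*(-14) = 12 + 378 = 390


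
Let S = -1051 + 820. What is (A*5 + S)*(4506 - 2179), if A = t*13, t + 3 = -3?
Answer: -1445067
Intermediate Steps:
t = -6 (t = -3 - 3 = -6)
S = -231
A = -78 (A = -6*13 = -78)
(A*5 + S)*(4506 - 2179) = (-78*5 - 231)*(4506 - 2179) = (-390 - 231)*2327 = -621*2327 = -1445067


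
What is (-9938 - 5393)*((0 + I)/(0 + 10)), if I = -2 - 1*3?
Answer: 15331/2 ≈ 7665.5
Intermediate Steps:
I = -5 (I = -2 - 3 = -5)
(-9938 - 5393)*((0 + I)/(0 + 10)) = (-9938 - 5393)*((0 - 5)/(0 + 10)) = -(-76655)/10 = -15331*(-1/2) = 15331/2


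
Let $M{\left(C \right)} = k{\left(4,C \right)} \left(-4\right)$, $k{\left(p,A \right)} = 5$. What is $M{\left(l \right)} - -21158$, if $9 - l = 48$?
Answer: $21138$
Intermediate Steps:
$l = -39$ ($l = 9 - 48 = -39$)
$M{\left(C \right)} = -20$ ($M{\left(C \right)} = 5 \left(-4\right) = -20$)
$M{\left(l \right)} - -21158 = -20 - -21158 = -20 + 21158 = 21138$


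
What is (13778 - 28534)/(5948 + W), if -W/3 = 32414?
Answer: 1054/6521 ≈ 0.16163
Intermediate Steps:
W = -97242 (W = -3*32414 = -97242)
(13778 - 28534)/(5948 + W) = (13778 - 28534)/(5948 - 97242) = -14756/(-91294) = -14756*(-1/91294) = 1054/6521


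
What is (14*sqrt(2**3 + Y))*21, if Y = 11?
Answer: 294*sqrt(19) ≈ 1281.5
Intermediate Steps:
(14*sqrt(2**3 + Y))*21 = (14*sqrt(2**3 + 11))*21 = (14*sqrt(8 + 11))*21 = (14*sqrt(19))*21 = 294*sqrt(19)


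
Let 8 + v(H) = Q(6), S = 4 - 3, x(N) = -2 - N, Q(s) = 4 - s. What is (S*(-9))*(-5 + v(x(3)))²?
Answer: -2025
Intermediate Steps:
S = 1
v(H) = -10 (v(H) = -8 + (4 - 1*6) = -8 + (4 - 6) = -8 - 2 = -10)
(S*(-9))*(-5 + v(x(3)))² = (1*(-9))*(-5 - 10)² = -9*(-15)² = -9*225 = -2025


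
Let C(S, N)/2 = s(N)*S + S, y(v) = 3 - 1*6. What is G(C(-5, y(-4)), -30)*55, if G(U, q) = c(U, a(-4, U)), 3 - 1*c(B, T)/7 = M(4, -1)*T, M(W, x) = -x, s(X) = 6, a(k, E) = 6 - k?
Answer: -2695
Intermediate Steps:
y(v) = -3 (y(v) = 3 - 6 = -3)
C(S, N) = 14*S (C(S, N) = 2*(6*S + S) = 2*(7*S) = 14*S)
c(B, T) = 21 - 7*T (c(B, T) = 21 - 7*(-1*(-1))*T = 21 - 7*T)
G(U, q) = -49 (G(U, q) = 21 - 7*(6 - 1*(-4)) = 21 - 7*(6 + 4) = 21 - 7*10 = 21 - 70 = -49)
G(C(-5, y(-4)), -30)*55 = -49*55 = -2695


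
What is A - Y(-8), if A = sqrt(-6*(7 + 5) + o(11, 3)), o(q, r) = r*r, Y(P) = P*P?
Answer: -64 + 3*I*sqrt(7) ≈ -64.0 + 7.9373*I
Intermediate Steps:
Y(P) = P**2
o(q, r) = r**2
A = 3*I*sqrt(7) (A = sqrt(-6*(7 + 5) + 3**2) = sqrt(-6*12 + 9) = sqrt(-72 + 9) = sqrt(-63) = 3*I*sqrt(7) ≈ 7.9373*I)
A - Y(-8) = 3*I*sqrt(7) - 1*(-8)**2 = 3*I*sqrt(7) - 1*64 = 3*I*sqrt(7) - 64 = -64 + 3*I*sqrt(7)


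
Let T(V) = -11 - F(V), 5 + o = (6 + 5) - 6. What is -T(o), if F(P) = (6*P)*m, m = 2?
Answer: 11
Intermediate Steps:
F(P) = 12*P (F(P) = (6*P)*2 = 12*P)
o = 0 (o = -5 + ((6 + 5) - 6) = -5 + (11 - 6) = -5 + 5 = 0)
T(V) = -11 - 12*V
-T(o) = -(-11 - 12*0) = -(-11 + 0) = -1*(-11) = 11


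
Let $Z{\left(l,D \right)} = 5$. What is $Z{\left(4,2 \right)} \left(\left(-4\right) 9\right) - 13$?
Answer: $-193$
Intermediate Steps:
$Z{\left(4,2 \right)} \left(\left(-4\right) 9\right) - 13 = 5 \left(\left(-4\right) 9\right) - 13 = 5 \left(-36\right) - 13 = -180 - 13 = -193$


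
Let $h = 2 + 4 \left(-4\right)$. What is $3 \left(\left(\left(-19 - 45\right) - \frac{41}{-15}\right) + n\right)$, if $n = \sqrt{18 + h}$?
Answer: $- \frac{889}{5} \approx -177.8$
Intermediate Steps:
$h = -14$ ($h = 2 - 16 = -14$)
$n = 2$ ($n = \sqrt{18 - 14} = \sqrt{4} = 2$)
$3 \left(\left(\left(-19 - 45\right) - \frac{41}{-15}\right) + n\right) = 3 \left(\left(\left(-19 - 45\right) - \frac{41}{-15}\right) + 2\right) = 3 \left(\left(-64 - - \frac{41}{15}\right) + 2\right) = 3 \left(\left(-64 + \frac{41}{15}\right) + 2\right) = 3 \left(- \frac{919}{15} + 2\right) = 3 \left(- \frac{889}{15}\right) = - \frac{889}{5}$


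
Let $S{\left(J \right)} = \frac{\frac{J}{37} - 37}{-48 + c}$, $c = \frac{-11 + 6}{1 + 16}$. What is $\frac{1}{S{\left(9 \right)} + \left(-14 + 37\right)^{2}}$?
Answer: $\frac{30377}{16092553} \approx 0.0018876$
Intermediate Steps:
$c = - \frac{5}{17} \approx -0.29412$
$S{\left(J \right)} = \frac{629}{821} - \frac{17 J}{30377}$ ($S{\left(J \right)} = \frac{\frac{J}{37} - 37}{-48 - \frac{5}{17}} = \frac{J \frac{1}{37} - 37}{- \frac{821}{17}} = \left(\frac{J}{37} - 37\right) \left(- \frac{17}{821}\right) = \left(-37 + \frac{J}{37}\right) \left(- \frac{17}{821}\right) = \frac{629}{821} - \frac{17 J}{30377}$)
$\frac{1}{S{\left(9 \right)} + \left(-14 + 37\right)^{2}} = \frac{1}{\left(\frac{629}{821} - \frac{153}{30377}\right) + \left(-14 + 37\right)^{2}} = \frac{1}{\left(\frac{629}{821} - \frac{153}{30377}\right) + 23^{2}} = \frac{1}{\frac{23120}{30377} + 529} = \frac{1}{\frac{16092553}{30377}} = \frac{30377}{16092553}$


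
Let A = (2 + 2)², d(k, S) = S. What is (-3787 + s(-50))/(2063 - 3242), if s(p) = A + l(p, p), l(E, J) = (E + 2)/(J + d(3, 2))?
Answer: 3770/1179 ≈ 3.1976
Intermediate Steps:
l(E, J) = (2 + E)/(2 + J) (l(E, J) = (E + 2)/(J + 2) = (2 + E)/(2 + J))
A = 16 (A = 4² = 16)
s(p) = 17 (s(p) = 16 + (2 + p)/(2 + p) = 16 + 1 = 17)
(-3787 + s(-50))/(2063 - 3242) = (-3787 + 17)/(2063 - 3242) = -3770/(-1179) = -3770*(-1/1179) = 3770/1179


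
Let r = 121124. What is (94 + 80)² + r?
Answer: 151400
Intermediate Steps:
(94 + 80)² + r = (94 + 80)² + 121124 = 174² + 121124 = 30276 + 121124 = 151400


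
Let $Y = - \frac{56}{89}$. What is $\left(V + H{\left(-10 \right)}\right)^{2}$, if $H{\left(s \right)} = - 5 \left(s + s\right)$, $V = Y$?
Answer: $\frac{78216336}{7921} \approx 9874.5$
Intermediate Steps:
$Y = - \frac{56}{89}$ ($Y = \left(-56\right) \frac{1}{89} = - \frac{56}{89} \approx -0.62921$)
$V = - \frac{56}{89} \approx -0.62921$
$H{\left(s \right)} = - 10 s$ ($H{\left(s \right)} = - 5 \cdot 2 s = - 10 s$)
$\left(V + H{\left(-10 \right)}\right)^{2} = \left(- \frac{56}{89} - -100\right)^{2} = \left(- \frac{56}{89} + 100\right)^{2} = \left(\frac{8844}{89}\right)^{2} = \frac{78216336}{7921}$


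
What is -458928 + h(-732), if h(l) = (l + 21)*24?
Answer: -475992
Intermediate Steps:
h(l) = 504 + 24*l (h(l) = (21 + l)*24 = 504 + 24*l)
-458928 + h(-732) = -458928 + (504 + 24*(-732)) = -458928 + (504 - 17568) = -458928 - 17064 = -475992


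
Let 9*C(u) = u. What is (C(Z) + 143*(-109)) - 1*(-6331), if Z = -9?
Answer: -9257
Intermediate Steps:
C(u) = u/9
(C(Z) + 143*(-109)) - 1*(-6331) = ((⅑)*(-9) + 143*(-109)) - 1*(-6331) = (-1 - 15587) + 6331 = -15588 + 6331 = -9257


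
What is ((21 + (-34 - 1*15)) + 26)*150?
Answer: -300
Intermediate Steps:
((21 + (-34 - 1*15)) + 26)*150 = ((21 + (-34 - 15)) + 26)*150 = ((21 - 49) + 26)*150 = (-28 + 26)*150 = -2*150 = -300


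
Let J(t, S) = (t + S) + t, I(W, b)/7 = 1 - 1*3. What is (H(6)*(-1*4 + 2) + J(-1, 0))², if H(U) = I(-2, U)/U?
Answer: 64/9 ≈ 7.1111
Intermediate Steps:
I(W, b) = -14 (I(W, b) = 7*(1 - 1*3) = 7*(1 - 3) = 7*(-2) = -14)
J(t, S) = S + 2*t (J(t, S) = (S + t) + t = S + 2*t)
H(U) = -14/U
(H(6)*(-1*4 + 2) + J(-1, 0))² = ((-14/6)*(-1*4 + 2) + (0 + 2*(-1)))² = ((-14*⅙)*(-4 + 2) + (0 - 2))² = (-7/3*(-2) - 2)² = (14/3 - 2)² = (8/3)² = 64/9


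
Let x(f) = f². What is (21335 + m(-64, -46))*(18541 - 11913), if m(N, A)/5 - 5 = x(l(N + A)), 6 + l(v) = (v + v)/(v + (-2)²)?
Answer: 399115359680/2809 ≈ 1.4208e+8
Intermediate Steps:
l(v) = -6 + 2*v/(4 + v) (l(v) = -6 + (v + v)/(v + (-2)²) = -6 + (2*v)/(v + 4) = -6 + (2*v)/(4 + v) = -6 + 2*v/(4 + v))
m(N, A) = 25 + 80*(-6 - A - N)²/(4 + A + N)² (m(N, A) = 25 + 5*(4*(-6 - (N + A))/(4 + (N + A)))² = 25 + 5*(4*(-6 - (A + N))/(4 + (A + N)))² = 25 + 5*(4*(-6 + (-A - N))/(4 + A + N))² = 25 + 5*(4*(-6 - A - N)/(4 + A + N))² = 25 + 5*(16*(-6 - A - N)²/(4 + A + N)²) = 25 + 80*(-6 - A - N)²/(4 + A + N)²)
(21335 + m(-64, -46))*(18541 - 11913) = (21335 + (25 + 80*(6 - 46 - 64)²/(4 - 46 - 64)²))*(18541 - 11913) = (21335 + (25 + 80*(-104)²/(-106)²))*6628 = (21335 + (25 + 80*(1/11236)*10816))*6628 = (21335 + (25 + 216320/2809))*6628 = (21335 + 286545/2809)*6628 = (60216560/2809)*6628 = 399115359680/2809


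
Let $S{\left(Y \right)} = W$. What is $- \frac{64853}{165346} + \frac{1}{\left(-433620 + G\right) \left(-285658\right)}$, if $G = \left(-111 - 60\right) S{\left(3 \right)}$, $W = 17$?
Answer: $- \frac{2021750603112263}{5154555305522259} \approx -0.39223$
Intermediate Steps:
$S{\left(Y \right)} = 17$
$G = -2907$ ($G = \left(-111 - 60\right) 17 = \left(-171\right) 17 = -2907$)
$- \frac{64853}{165346} + \frac{1}{\left(-433620 + G\right) \left(-285658\right)} = - \frac{64853}{165346} + \frac{1}{\left(-433620 - 2907\right) \left(-285658\right)} = \left(-64853\right) \frac{1}{165346} + \frac{1}{-436527} \left(- \frac{1}{285658}\right) = - \frac{64853}{165346} - - \frac{1}{124697429766} = - \frac{64853}{165346} + \frac{1}{124697429766} = - \frac{2021750603112263}{5154555305522259}$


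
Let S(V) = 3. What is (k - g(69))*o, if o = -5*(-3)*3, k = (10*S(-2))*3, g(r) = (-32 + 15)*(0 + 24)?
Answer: 22410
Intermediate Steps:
g(r) = -408 (g(r) = -17*24 = -408)
k = 90 (k = (10*3)*3 = 30*3 = 90)
o = 45 (o = 15*3 = 45)
(k - g(69))*o = (90 - 1*(-408))*45 = (90 + 408)*45 = 498*45 = 22410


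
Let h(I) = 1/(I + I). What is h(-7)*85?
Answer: -85/14 ≈ -6.0714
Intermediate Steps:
h(I) = 1/(2*I)
h(-7)*85 = ((½)/(-7))*85 = ((½)*(-⅐))*85 = -1/14*85 = -85/14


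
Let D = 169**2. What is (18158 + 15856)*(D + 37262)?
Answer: 2238903522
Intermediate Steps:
D = 28561
(18158 + 15856)*(D + 37262) = (18158 + 15856)*(28561 + 37262) = 34014*65823 = 2238903522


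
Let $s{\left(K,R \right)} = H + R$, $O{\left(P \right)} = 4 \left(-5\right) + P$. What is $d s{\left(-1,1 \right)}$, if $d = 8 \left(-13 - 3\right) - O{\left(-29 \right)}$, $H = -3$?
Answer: $158$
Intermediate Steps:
$O{\left(P \right)} = -20 + P$
$s{\left(K,R \right)} = -3 + R$
$d = -79$ ($d = 8 \left(-13 - 3\right) - \left(-20 - 29\right) = 8 \left(-16\right) - -49 = -128 + 49 = -79$)
$d s{\left(-1,1 \right)} = - 79 \left(-3 + 1\right) = \left(-79\right) \left(-2\right) = 158$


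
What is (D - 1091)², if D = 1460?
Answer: 136161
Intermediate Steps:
(D - 1091)² = (1460 - 1091)² = 369² = 136161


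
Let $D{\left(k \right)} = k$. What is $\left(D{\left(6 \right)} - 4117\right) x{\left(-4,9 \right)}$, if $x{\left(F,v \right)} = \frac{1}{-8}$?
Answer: $\frac{4111}{8} \approx 513.88$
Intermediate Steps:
$x{\left(F,v \right)} = - \frac{1}{8}$
$\left(D{\left(6 \right)} - 4117\right) x{\left(-4,9 \right)} = \left(6 - 4117\right) \left(- \frac{1}{8}\right) = \left(-4111\right) \left(- \frac{1}{8}\right) = \frac{4111}{8}$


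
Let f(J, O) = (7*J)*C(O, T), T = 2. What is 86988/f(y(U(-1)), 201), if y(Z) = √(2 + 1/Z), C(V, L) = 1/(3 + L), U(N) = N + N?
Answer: 144980*√6/7 ≈ 50732.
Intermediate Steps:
U(N) = 2*N
f(J, O) = 7*J/5 (f(J, O) = (7*J)/(3 + 2) = (7*J)/5 = (7*J)*(⅕) = 7*J/5)
86988/f(y(U(-1)), 201) = 86988/((7*√(2 + 1/(2*(-1)))/5)) = 86988/((7*√(2 + 1/(-2))/5)) = 86988/((7*√(2 - ½)/5)) = 86988/((7*√(3/2)/5)) = 86988/((7*(√6/2)/5)) = 86988/((7*√6/10)) = 86988*(5*√6/21) = 144980*√6/7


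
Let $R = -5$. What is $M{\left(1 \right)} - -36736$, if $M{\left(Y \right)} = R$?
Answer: $36731$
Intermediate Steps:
$M{\left(Y \right)} = -5$
$M{\left(1 \right)} - -36736 = -5 - -36736 = -5 + 36736 = 36731$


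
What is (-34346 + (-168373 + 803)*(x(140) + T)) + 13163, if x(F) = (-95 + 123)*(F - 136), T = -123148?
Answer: 20617121337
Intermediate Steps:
x(F) = -3808 + 28*F (x(F) = 28*(-136 + F) = -3808 + 28*F)
(-34346 + (-168373 + 803)*(x(140) + T)) + 13163 = (-34346 + (-168373 + 803)*((-3808 + 28*140) - 123148)) + 13163 = (-34346 - 167570*((-3808 + 3920) - 123148)) + 13163 = (-34346 - 167570*(112 - 123148)) + 13163 = (-34346 - 167570*(-123036)) + 13163 = (-34346 + 20617142520) + 13163 = 20617108174 + 13163 = 20617121337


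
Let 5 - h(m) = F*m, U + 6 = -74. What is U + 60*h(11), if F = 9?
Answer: -5720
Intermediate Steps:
U = -80 (U = -6 - 74 = -80)
h(m) = 5 - 9*m
U + 60*h(11) = -80 + 60*(5 - 9*11) = -80 + 60*(5 - 99) = -80 + 60*(-94) = -80 - 5640 = -5720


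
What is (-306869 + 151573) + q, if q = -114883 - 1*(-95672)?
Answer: -174507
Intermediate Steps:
q = -19211 (q = -114883 + 95672 = -19211)
(-306869 + 151573) + q = (-306869 + 151573) - 19211 = -155296 - 19211 = -174507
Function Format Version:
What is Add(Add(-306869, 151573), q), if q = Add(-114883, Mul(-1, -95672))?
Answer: -174507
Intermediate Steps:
q = -19211 (q = Add(-114883, 95672) = -19211)
Add(Add(-306869, 151573), q) = Add(Add(-306869, 151573), -19211) = Add(-155296, -19211) = -174507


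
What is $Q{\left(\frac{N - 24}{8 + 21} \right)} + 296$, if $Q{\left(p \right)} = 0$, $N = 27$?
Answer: $296$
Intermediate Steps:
$Q{\left(\frac{N - 24}{8 + 21} \right)} + 296 = 0 + 296 = 296$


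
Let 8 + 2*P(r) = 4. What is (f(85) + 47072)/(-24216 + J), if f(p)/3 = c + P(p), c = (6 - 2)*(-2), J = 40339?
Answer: 47042/16123 ≈ 2.9177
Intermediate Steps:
P(r) = -2 (P(r) = -4 + (1/2)*4 = -4 + 2 = -2)
c = -8 (c = 4*(-2) = -8)
f(p) = -30 (f(p) = 3*(-8 - 2) = 3*(-10) = -30)
(f(85) + 47072)/(-24216 + J) = (-30 + 47072)/(-24216 + 40339) = 47042/16123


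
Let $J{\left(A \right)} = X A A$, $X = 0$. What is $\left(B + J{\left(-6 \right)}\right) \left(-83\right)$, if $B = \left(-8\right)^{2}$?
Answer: $-5312$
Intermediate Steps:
$B = 64$
$J{\left(A \right)} = 0$ ($J{\left(A \right)} = 0 A A = 0 A = 0$)
$\left(B + J{\left(-6 \right)}\right) \left(-83\right) = \left(64 + 0\right) \left(-83\right) = 64 \left(-83\right) = -5312$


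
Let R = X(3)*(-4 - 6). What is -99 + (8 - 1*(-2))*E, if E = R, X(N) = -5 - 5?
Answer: 901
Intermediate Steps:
X(N) = -10
R = 100 (R = -10*(-4 - 6) = -10*(-10) = 100)
E = 100
-99 + (8 - 1*(-2))*E = -99 + (8 - 1*(-2))*100 = -99 + (8 + 2)*100 = -99 + 10*100 = -99 + 1000 = 901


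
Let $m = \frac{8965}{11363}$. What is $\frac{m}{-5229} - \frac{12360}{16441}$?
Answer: $- \frac{66776643935}{88806998637} \approx -0.75193$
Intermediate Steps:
$m = \frac{815}{1033}$ ($m = 8965 \cdot \frac{1}{11363} = \frac{815}{1033} \approx 0.78896$)
$\frac{m}{-5229} - \frac{12360}{16441} = \frac{815}{1033 \left(-5229\right)} - \frac{12360}{16441} = \frac{815}{1033} \left(- \frac{1}{5229}\right) - \frac{12360}{16441} = - \frac{815}{5401557} - \frac{12360}{16441} = - \frac{66776643935}{88806998637}$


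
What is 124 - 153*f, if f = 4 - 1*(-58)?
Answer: -9362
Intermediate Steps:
f = 62 (f = 4 + 58 = 62)
124 - 153*f = 124 - 153*62 = 124 - 9486 = -9362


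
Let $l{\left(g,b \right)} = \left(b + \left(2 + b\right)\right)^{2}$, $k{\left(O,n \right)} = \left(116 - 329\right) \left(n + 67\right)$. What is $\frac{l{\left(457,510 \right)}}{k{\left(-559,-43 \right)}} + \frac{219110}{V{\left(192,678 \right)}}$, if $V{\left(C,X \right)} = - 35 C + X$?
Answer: $- \frac{309619277}{1286946} \approx -240.58$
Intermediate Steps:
$k{\left(O,n \right)} = -14271 - 213 n$ ($k{\left(O,n \right)} = - 213 \left(67 + n\right) = -14271 - 213 n$)
$V{\left(C,X \right)} = X - 35 C$
$l{\left(g,b \right)} = \left(2 + 2 b\right)^{2}$
$\frac{l{\left(457,510 \right)}}{k{\left(-559,-43 \right)}} + \frac{219110}{V{\left(192,678 \right)}} = \frac{4 \left(1 + 510\right)^{2}}{-14271 - -9159} + \frac{219110}{678 - 6720} = \frac{4 \cdot 511^{2}}{-14271 + 9159} + \frac{219110}{678 - 6720} = \frac{4 \cdot 261121}{-5112} + \frac{219110}{-6042} = 1044484 \left(- \frac{1}{5112}\right) + 219110 \left(- \frac{1}{6042}\right) = - \frac{261121}{1278} - \frac{109555}{3021} = - \frac{309619277}{1286946}$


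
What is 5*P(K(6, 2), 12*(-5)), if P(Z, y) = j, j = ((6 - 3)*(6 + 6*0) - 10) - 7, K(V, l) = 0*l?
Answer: 5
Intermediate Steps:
K(V, l) = 0
j = 1 (j = (3*(6 + 0) - 10) - 7 = (3*6 - 10) - 7 = (18 - 10) - 7 = 8 - 7 = 1)
P(Z, y) = 1
5*P(K(6, 2), 12*(-5)) = 5*1 = 5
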